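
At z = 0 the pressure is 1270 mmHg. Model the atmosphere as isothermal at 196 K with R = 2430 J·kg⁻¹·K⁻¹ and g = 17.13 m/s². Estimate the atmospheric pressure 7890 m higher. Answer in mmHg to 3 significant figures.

Scale height: H = RT/g = 2430 × 196 / 17.13 = 27804 m.
Barometric formula: P = P₀ exp(−z/H).
z/H = 7890.0/27804 = 0.28377; exp(−0.28377) = 0.75294.
P = 1270 × 0.75294 = 956.23 mmHg.

P ≈ 956 mmHg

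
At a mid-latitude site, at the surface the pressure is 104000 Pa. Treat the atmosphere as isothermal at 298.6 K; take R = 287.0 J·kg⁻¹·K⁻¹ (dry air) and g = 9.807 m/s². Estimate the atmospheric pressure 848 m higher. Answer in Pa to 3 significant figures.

Scale height: H = RT/g = 287.0 × 298.6 / 9.807 = 8738.5 m.
Barometric formula: P = P₀ exp(−z/H).
z/H = 848.00/8738.5 = 0.097042; exp(−0.097042) = 0.90752.
P = 104000 × 0.90752 = 94382 Pa.

P ≈ 94400 Pa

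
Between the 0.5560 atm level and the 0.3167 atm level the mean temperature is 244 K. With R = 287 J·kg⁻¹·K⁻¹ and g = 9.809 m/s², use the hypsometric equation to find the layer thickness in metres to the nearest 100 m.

Hypsometric equation: Δz = (R T̄/g) ln(P₁/P₂).
R T̄/g = 287 × 244 / 9.809 = 7139.2 m.
ln(0.5560/0.3167) = ln(1.7556) = 0.56281.
Δz = 7139.2 × 0.56281 = 4018.0 m.

Δz ≈ 4000 m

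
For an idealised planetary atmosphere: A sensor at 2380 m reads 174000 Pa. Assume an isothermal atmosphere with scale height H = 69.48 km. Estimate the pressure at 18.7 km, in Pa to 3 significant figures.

Between two levels, P₂ = P₁ exp(−Δz/H) with Δz = z₂ − z₁.
Δz = 18700 − 2380.0 = 16320 m; Δz/H = 16320/69480 = 0.23489.
P₂ = 174000 × exp(−0.23489) = 174000 × 0.79066 = 137570 Pa.

P ≈ 138000 Pa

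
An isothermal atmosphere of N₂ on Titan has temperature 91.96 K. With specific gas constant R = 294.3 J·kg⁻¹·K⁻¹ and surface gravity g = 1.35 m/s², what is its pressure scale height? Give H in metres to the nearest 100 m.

H ≈ 20000 m

The scale height of an isothermal atmosphere is H = RT/g.
H = 294.3 × 91.96 / 1.35 = 27064/1.35 = 20047 m.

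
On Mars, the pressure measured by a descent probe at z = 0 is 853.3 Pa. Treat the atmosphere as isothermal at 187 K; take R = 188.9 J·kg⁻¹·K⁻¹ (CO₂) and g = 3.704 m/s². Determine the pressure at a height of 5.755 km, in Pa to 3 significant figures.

Scale height: H = RT/g = 188.9 × 187 / 3.704 = 9536.8 m.
Barometric formula: P = P₀ exp(−z/H).
z/H = 5755.0/9536.8 = 0.60345; exp(−0.60345) = 0.54692.
P = 853.3 × 0.54692 = 466.69 Pa.

P ≈ 467 Pa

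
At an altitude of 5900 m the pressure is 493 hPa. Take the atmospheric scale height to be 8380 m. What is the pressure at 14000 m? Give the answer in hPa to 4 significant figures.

Between two levels, P₂ = P₁ exp(−Δz/H) with Δz = z₂ − z₁.
Δz = 14000 − 5900.0 = 8100.0 m; Δz/H = 8100.0/8380.0 = 0.96659.
P₂ = 493 × exp(−0.96659) = 493 × 0.38038 = 187.53 hPa.

P ≈ 187.5 hPa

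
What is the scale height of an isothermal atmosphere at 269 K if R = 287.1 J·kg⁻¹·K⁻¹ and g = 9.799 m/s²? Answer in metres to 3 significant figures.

The scale height of an isothermal atmosphere is H = RT/g.
H = 287.1 × 269 / 9.799 = 77230/9.799 = 7881.4 m.

H ≈ 7880 m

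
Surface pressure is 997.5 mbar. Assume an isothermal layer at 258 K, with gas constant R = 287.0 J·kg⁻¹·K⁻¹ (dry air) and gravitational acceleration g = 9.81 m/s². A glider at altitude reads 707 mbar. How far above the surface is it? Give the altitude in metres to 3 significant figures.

z ≈ 2600 m

Scale height: H = RT/g = 287.0 × 258 / 9.81 = 7548.0 m.
Invert the barometric formula: z = H ln(P₀/P).
P₀/P = 997.5/707 = 1.4109; ln(1.4109) = 0.34423.
z = 7548.0 × 0.34423 = 2598.2 m.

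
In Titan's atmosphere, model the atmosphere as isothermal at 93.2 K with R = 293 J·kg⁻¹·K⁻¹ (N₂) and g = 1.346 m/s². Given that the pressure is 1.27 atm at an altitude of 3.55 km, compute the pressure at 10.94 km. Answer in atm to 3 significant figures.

P ≈ 0.882 atm

Scale height: H = RT/g = 293 × 93.2 / 1.346 = 20288 m.
Between two levels, P₂ = P₁ exp(−Δz/H) with Δz = z₂ − z₁.
Δz = 10940 − 3550.0 = 7390.0 m; Δz/H = 7390.0/20288 = 0.36425.
P₂ = 1.27 × exp(−0.36425) = 1.27 × 0.69472 = 0.88229 atm.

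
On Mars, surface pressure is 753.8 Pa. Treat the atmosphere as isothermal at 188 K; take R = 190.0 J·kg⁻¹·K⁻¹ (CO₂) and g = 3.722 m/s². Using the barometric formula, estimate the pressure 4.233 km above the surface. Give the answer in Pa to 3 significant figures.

Scale height: H = RT/g = 190.0 × 188 / 3.722 = 9597.0 m.
Barometric formula: P = P₀ exp(−z/H).
z/H = 4233.0/9597.0 = 0.44108; exp(−0.44108) = 0.64334.
P = 753.8 × 0.64334 = 484.95 Pa.

P ≈ 485 Pa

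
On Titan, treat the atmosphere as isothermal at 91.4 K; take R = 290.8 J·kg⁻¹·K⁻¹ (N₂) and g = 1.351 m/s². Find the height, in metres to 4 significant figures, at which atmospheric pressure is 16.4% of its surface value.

z ≈ 35570 m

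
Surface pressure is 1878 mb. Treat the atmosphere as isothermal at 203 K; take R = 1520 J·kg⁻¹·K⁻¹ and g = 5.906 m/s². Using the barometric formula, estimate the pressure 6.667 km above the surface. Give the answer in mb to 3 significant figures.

P ≈ 1650 mb

Scale height: H = RT/g = 1520 × 203 / 5.906 = 52245 m.
Barometric formula: P = P₀ exp(−z/H).
z/H = 6667.0/52245 = 0.12761; exp(−0.12761) = 0.88020.
P = 1878 × 0.88020 = 1653.0 mb.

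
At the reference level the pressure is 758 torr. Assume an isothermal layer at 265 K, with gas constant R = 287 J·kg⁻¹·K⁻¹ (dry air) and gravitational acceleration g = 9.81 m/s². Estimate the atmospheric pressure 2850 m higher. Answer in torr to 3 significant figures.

P ≈ 525 torr

Scale height: H = RT/g = 287 × 265 / 9.81 = 7752.8 m.
Barometric formula: P = P₀ exp(−z/H).
z/H = 2850.0/7752.8 = 0.36761; exp(−0.36761) = 0.69239.
P = 758 × 0.69239 = 524.83 torr.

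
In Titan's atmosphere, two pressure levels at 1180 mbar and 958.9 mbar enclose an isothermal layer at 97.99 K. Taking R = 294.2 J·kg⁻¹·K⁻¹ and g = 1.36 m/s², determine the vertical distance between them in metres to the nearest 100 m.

Hypsometric equation: Δz = (R T̄/g) ln(P₁/P₂).
R T̄/g = 294.2 × 97.99 / 1.36 = 21198 m.
ln(1180/958.9) = ln(1.2306) = 0.20750.
Δz = 21198 × 0.20750 = 4398.6 m.

Δz ≈ 4400 m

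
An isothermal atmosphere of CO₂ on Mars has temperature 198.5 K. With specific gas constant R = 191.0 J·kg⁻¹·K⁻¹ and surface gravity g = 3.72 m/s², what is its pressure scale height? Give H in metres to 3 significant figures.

H ≈ 10200 m

The scale height of an isothermal atmosphere is H = RT/g.
H = 191.0 × 198.5 / 3.72 = 37914/3.72 = 10192 m.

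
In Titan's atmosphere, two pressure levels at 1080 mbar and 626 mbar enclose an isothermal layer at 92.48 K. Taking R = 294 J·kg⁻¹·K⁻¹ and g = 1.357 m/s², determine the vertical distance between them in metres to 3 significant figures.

Δz ≈ 10900 m

Hypsometric equation: Δz = (R T̄/g) ln(P₁/P₂).
R T̄/g = 294 × 92.48 / 1.357 = 20036 m.
ln(1080/626) = ln(1.7252) = 0.54534.
Δz = 20036 × 0.54534 = 10926 m.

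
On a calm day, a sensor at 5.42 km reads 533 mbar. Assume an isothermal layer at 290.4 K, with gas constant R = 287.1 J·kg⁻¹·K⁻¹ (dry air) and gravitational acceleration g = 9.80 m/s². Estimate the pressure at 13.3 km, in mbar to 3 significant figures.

Scale height: H = RT/g = 287.1 × 290.4 / 9.80 = 8507.5 m.
Between two levels, P₂ = P₁ exp(−Δz/H) with Δz = z₂ − z₁.
Δz = 13300 − 5420.0 = 7880.0 m; Δz/H = 7880.0/8507.5 = 0.92624.
P₂ = 533 × exp(−0.92624) = 533 × 0.39604 = 211.09 mbar.

P ≈ 211 mbar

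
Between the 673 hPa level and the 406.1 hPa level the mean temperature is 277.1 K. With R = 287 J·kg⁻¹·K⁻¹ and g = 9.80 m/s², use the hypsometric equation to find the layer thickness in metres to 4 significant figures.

Δz ≈ 4099 m

Hypsometric equation: Δz = (R T̄/g) ln(P₁/P₂).
R T̄/g = 287 × 277.1 / 9.80 = 8115.1 m.
ln(673/406.1) = ln(1.6572) = 0.50513.
Δz = 8115.1 × 0.50513 = 4099.2 m.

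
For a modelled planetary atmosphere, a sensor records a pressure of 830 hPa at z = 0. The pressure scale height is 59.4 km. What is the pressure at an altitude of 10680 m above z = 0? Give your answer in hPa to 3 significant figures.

Barometric formula: P = P₀ exp(−z/H).
z/H = 10680/59400 = 0.17980; exp(−0.17980) = 0.83544.
P = 830 × 0.83544 = 693.42 hPa.

P ≈ 693 hPa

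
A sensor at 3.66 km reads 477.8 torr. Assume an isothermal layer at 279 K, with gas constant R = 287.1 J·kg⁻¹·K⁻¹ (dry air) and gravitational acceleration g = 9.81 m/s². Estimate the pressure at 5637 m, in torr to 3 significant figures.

P ≈ 375 torr

Scale height: H = RT/g = 287.1 × 279 / 9.81 = 8165.2 m.
Between two levels, P₂ = P₁ exp(−Δz/H) with Δz = z₂ − z₁.
Δz = 5637.0 − 3660.0 = 1977.0 m; Δz/H = 1977.0/8165.2 = 0.24213.
P₂ = 477.8 × exp(−0.24213) = 477.8 × 0.78495 = 375.05 torr.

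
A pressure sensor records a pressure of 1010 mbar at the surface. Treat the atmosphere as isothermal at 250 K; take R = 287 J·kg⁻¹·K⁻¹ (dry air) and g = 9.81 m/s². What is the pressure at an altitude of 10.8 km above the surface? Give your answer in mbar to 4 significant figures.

P ≈ 230.7 mbar

Scale height: H = RT/g = 287 × 250 / 9.81 = 7314.0 m.
Barometric formula: P = P₀ exp(−z/H).
z/H = 10800/7314.0 = 1.4766; exp(−1.4766) = 0.22841.
P = 1010 × 0.22841 = 230.69 mbar.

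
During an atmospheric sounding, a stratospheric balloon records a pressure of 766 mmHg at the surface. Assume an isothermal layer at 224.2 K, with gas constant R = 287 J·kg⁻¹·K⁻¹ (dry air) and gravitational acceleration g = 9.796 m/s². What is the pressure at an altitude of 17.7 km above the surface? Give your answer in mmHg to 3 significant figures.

Scale height: H = RT/g = 287 × 224.2 / 9.796 = 6568.5 m.
Barometric formula: P = P₀ exp(−z/H).
z/H = 17700/6568.5 = 2.6947; exp(−2.6947) = 0.067563.
P = 766 × 0.067563 = 51.753 mmHg.

P ≈ 51.8 mmHg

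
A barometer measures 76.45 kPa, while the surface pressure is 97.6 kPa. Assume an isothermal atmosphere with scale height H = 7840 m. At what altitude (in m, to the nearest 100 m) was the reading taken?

z ≈ 1900 m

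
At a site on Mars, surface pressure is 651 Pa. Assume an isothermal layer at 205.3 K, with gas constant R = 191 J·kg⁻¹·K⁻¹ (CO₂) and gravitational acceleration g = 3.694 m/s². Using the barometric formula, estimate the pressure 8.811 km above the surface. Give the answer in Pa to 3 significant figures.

Scale height: H = RT/g = 191 × 205.3 / 3.694 = 10615 m.
Barometric formula: P = P₀ exp(−z/H).
z/H = 8811.0/10615 = 0.83005; exp(−0.83005) = 0.43603.
P = 651 × 0.43603 = 283.86 Pa.

P ≈ 284 Pa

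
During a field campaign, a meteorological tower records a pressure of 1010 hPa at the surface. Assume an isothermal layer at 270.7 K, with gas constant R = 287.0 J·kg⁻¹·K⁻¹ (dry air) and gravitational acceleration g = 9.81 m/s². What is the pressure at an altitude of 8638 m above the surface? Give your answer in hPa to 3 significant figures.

P ≈ 339 hPa

Scale height: H = RT/g = 287.0 × 270.7 / 9.81 = 7919.6 m.
Barometric formula: P = P₀ exp(−z/H).
z/H = 8638.0/7919.6 = 1.0907; exp(−1.0907) = 0.33598.
P = 1010 × 0.33598 = 339.34 hPa.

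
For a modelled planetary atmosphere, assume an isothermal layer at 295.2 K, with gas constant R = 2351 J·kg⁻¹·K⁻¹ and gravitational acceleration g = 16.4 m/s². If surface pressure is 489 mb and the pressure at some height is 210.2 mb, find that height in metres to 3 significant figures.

Scale height: H = RT/g = 2351 × 295.2 / 16.4 = 42318 m.
Invert the barometric formula: z = H ln(P₀/P).
P₀/P = 489/210.2 = 2.3264; ln(2.3264) = 0.84432.
z = 42318 × 0.84432 = 35730 m.

z ≈ 35700 m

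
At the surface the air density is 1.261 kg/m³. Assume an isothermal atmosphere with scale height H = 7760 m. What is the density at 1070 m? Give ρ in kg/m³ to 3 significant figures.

In an isothermal atmosphere, density decays like pressure: ρ = ρ₀ exp(−z/H).
z/H = 1070.0/7760.0 = 0.13789; exp(−0.13789) = 0.87119.
ρ = 1.261 × 0.87119 = 1.0986 kg/m³.

ρ ≈ 1.10 kg/m³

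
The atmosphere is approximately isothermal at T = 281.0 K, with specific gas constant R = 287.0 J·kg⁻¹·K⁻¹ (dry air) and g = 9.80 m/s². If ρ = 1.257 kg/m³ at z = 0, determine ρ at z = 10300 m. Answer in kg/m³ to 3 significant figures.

Scale height: H = RT/g = 287.0 × 281.0 / 9.80 = 8229.3 m.
In an isothermal atmosphere, density decays like pressure: ρ = ρ₀ exp(−z/H).
z/H = 10300/8229.3 = 1.2516; exp(−1.2516) = 0.28605.
ρ = 1.257 × 0.28605 = 0.35956 kg/m³.

ρ ≈ 0.360 kg/m³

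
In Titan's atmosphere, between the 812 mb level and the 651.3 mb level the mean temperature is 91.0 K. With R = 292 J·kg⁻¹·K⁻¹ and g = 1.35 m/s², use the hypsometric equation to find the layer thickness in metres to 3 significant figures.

Hypsometric equation: Δz = (R T̄/g) ln(P₁/P₂).
R T̄/g = 292 × 91.0 / 1.35 = 19683 m.
ln(812/651.3) = ln(1.2467) = 0.22050.
Δz = 19683 × 0.22050 = 4340.1 m.

Δz ≈ 4340 m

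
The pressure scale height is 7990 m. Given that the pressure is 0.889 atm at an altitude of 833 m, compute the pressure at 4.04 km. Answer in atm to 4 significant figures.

P ≈ 0.5951 atm

Between two levels, P₂ = P₁ exp(−Δz/H) with Δz = z₂ − z₁.
Δz = 4040.0 − 833.00 = 3207.0 m; Δz/H = 3207.0/7990.0 = 0.40138.
P₂ = 0.889 × exp(−0.40138) = 0.889 × 0.66940 = 0.59510 atm.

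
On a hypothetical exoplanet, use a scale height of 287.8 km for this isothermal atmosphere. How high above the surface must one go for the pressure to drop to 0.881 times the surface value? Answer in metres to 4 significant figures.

Set P/P₀ = exp(−z/H) = 0.881, so z = −H ln(0.881).
−ln(0.881) = 0.12670; z = 287800 × 0.12670 = 36464 m.

z ≈ 36460 m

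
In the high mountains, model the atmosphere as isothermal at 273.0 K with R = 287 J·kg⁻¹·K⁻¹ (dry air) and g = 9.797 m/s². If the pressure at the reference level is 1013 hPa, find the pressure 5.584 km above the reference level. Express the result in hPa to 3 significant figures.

Scale height: H = RT/g = 287 × 273.0 / 9.797 = 7997.4 m.
Barometric formula: P = P₀ exp(−z/H).
z/H = 5584.0/7997.4 = 0.69823; exp(−0.69823) = 0.49747.
P = 1013 × 0.49747 = 503.94 hPa.

P ≈ 504 hPa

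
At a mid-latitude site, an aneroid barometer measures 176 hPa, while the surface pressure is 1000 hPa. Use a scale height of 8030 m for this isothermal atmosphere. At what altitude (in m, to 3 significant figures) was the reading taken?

z ≈ 14000 m

Invert the barometric formula: z = H ln(P₀/P).
P₀/P = 1000/176 = 5.6818; ln(5.6818) = 1.7373.
z = 8030.0 × 1.7373 = 13951 m.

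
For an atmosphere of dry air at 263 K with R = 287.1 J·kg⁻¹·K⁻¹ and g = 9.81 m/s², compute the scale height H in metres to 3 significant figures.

H ≈ 7700 m

The scale height of an isothermal atmosphere is H = RT/g.
H = 287.1 × 263 / 9.81 = 75507/9.81 = 7696.9 m.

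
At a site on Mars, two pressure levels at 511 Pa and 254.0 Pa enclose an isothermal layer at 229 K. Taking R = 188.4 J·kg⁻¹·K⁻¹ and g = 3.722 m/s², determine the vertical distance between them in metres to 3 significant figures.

Δz ≈ 8100 m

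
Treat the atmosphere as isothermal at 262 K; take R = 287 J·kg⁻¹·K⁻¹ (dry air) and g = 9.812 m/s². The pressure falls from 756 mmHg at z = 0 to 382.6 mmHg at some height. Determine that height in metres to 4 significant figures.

z ≈ 5219 m

Scale height: H = RT/g = 287 × 262 / 9.812 = 7663.5 m.
Invert the barometric formula: z = H ln(P₀/P).
P₀/P = 756/382.6 = 1.9760; ln(1.9760) = 0.68107.
z = 7663.5 × 0.68107 = 5219.4 m.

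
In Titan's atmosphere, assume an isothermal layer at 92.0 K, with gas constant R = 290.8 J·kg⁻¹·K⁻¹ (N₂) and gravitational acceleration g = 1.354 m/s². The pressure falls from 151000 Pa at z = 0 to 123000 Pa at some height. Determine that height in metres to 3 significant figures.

Scale height: H = RT/g = 290.8 × 92.0 / 1.354 = 19759 m.
Invert the barometric formula: z = H ln(P₀/P).
P₀/P = 151000/123000 = 1.2276; ln(1.2276) = 0.20506.
z = 19759 × 0.20506 = 4051.8 m.

z ≈ 4050 m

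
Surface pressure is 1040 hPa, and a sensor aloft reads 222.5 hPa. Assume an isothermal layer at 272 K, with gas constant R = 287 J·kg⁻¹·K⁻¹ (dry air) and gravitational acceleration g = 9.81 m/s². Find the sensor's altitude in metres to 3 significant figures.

Scale height: H = RT/g = 287 × 272 / 9.81 = 7957.6 m.
Invert the barometric formula: z = H ln(P₀/P).
P₀/P = 1040/222.5 = 4.6742; ln(4.6742) = 1.5421.
z = 7957.6 × 1.5421 = 12271 m.

z ≈ 12300 m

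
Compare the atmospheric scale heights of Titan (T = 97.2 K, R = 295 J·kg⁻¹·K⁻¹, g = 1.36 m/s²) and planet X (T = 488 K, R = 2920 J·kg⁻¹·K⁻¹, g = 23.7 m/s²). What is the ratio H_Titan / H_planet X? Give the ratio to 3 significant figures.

H_Titan/H_planet X ≈ 0.351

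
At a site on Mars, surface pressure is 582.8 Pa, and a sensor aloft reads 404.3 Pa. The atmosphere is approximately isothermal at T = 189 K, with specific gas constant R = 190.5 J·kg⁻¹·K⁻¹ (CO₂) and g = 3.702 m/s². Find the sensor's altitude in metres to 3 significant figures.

Scale height: H = RT/g = 190.5 × 189 / 3.702 = 9725.7 m.
Invert the barometric formula: z = H ln(P₀/P).
P₀/P = 582.8/404.3 = 1.4415; ln(1.4415) = 0.36568.
z = 9725.7 × 0.36568 = 3556.5 m.

z ≈ 3560 m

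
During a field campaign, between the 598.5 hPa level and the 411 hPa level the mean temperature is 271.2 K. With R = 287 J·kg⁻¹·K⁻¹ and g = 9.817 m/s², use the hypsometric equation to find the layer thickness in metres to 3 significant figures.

Δz ≈ 2980 m

Hypsometric equation: Δz = (R T̄/g) ln(P₁/P₂).
R T̄/g = 287 × 271.2 / 9.817 = 7928.5 m.
ln(598.5/411) = ln(1.4562) = 0.37583.
Δz = 7928.5 × 0.37583 = 2979.8 m.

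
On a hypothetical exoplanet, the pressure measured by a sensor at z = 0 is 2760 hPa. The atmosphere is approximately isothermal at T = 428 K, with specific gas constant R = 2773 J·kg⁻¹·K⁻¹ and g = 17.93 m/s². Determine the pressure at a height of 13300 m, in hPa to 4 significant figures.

Scale height: H = RT/g = 2773 × 428 / 17.93 = 66193 m.
Barometric formula: P = P₀ exp(−z/H).
z/H = 13300/66193 = 0.20093; exp(−0.20093) = 0.81797.
P = 2760 × 0.81797 = 2257.6 hPa.

P ≈ 2258 hPa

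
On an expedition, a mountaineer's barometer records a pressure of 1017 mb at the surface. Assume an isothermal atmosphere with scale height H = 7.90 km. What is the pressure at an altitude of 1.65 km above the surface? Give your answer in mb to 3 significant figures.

P ≈ 825 mb

Barometric formula: P = P₀ exp(−z/H).
z/H = 1650.0/7900.0 = 0.20886; exp(−0.20886) = 0.81151.
P = 1017 × 0.81151 = 825.31 mb.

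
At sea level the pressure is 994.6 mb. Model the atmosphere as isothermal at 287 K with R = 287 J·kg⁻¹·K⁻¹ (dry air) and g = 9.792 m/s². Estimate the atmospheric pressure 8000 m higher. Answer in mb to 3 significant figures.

P ≈ 384 mb

Scale height: H = RT/g = 287 × 287 / 9.792 = 8411.9 m.
Barometric formula: P = P₀ exp(−z/H).
z/H = 8000.0/8411.9 = 0.95103; exp(−0.95103) = 0.38634.
P = 994.6 × 0.38634 = 384.25 mb.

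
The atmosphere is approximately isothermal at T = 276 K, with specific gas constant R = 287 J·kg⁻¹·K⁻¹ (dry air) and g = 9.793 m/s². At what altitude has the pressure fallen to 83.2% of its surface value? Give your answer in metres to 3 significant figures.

z ≈ 1490 m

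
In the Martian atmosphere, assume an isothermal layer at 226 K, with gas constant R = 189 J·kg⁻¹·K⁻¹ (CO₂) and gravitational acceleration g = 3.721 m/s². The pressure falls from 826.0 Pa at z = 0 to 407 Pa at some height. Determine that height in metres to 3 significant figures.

Scale height: H = RT/g = 189 × 226 / 3.721 = 11479 m.
Invert the barometric formula: z = H ln(P₀/P).
P₀/P = 826.0/407 = 2.0295; ln(2.0295) = 0.70779.
z = 11479 × 0.70779 = 8124.7 m.

z ≈ 8120 m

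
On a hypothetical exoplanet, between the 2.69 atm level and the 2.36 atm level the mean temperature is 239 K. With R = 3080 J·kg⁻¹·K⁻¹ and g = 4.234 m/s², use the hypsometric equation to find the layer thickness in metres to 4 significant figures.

Hypsometric equation: Δz = (R T̄/g) ln(P₁/P₂).
R T̄/g = 3080 × 239 / 4.234 = 173860 m.
ln(2.69/2.36) = ln(1.1398) = 0.13085.
Δz = 173860 × 0.13085 = 22750 m.

Δz ≈ 22750 m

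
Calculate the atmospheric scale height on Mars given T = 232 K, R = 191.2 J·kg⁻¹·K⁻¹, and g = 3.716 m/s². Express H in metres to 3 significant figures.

H ≈ 11900 m

The scale height of an isothermal atmosphere is H = RT/g.
H = 191.2 × 232 / 3.716 = 44358/3.716 = 11937 m.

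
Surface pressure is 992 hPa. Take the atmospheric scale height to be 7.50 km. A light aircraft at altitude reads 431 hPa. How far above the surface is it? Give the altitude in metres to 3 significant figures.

z ≈ 6250 m

Invert the barometric formula: z = H ln(P₀/P).
P₀/P = 992/431 = 2.3016; ln(2.3016) = 0.83360.
z = 7500.0 × 0.83360 = 6252.0 m.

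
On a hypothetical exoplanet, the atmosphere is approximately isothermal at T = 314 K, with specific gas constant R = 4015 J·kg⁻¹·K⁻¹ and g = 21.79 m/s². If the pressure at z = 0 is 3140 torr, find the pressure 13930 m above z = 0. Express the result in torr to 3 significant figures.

Scale height: H = RT/g = 4015 × 314 / 21.79 = 57857 m.
Barometric formula: P = P₀ exp(−z/H).
z/H = 13930/57857 = 0.24077; exp(−0.24077) = 0.78602.
P = 3140 × 0.78602 = 2468.1 torr.

P ≈ 2470 torr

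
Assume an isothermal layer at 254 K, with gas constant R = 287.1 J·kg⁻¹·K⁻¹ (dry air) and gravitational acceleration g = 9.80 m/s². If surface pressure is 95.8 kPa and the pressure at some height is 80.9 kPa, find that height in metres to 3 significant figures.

z ≈ 1260 m

Scale height: H = RT/g = 287.1 × 254 / 9.80 = 7441.2 m.
Invert the barometric formula: z = H ln(P₀/P).
P₀/P = 95.8/80.9 = 1.1842; ln(1.1842) = 0.16907.
z = 7441.2 × 0.16907 = 1258.1 m.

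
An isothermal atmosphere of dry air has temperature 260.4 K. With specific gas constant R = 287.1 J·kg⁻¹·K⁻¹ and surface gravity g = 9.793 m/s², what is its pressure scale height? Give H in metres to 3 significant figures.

H ≈ 7630 m

The scale height of an isothermal atmosphere is H = RT/g.
H = 287.1 × 260.4 / 9.793 = 74761/9.793 = 7634.1 m.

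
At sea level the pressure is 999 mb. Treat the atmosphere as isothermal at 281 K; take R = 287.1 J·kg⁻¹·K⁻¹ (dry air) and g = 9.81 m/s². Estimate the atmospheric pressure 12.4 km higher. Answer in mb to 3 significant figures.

P ≈ 221 mb

Scale height: H = RT/g = 287.1 × 281 / 9.81 = 8223.8 m.
Barometric formula: P = P₀ exp(−z/H).
z/H = 12400/8223.8 = 1.5078; exp(−1.5078) = 0.22140.
P = 999 × 0.22140 = 221.18 mb.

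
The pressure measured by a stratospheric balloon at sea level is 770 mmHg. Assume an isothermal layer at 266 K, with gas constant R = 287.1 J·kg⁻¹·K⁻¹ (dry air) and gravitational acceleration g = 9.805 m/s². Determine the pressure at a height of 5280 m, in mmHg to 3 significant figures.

Scale height: H = RT/g = 287.1 × 266 / 9.805 = 7788.7 m.
Barometric formula: P = P₀ exp(−z/H).
z/H = 5280.0/7788.7 = 0.67791; exp(−0.67791) = 0.50768.
P = 770 × 0.50768 = 390.91 mmHg.

P ≈ 391 mmHg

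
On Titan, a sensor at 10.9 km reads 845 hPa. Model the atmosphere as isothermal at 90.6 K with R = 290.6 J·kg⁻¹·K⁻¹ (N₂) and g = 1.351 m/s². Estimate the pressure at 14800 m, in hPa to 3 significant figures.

P ≈ 692 hPa

Scale height: H = RT/g = 290.6 × 90.6 / 1.351 = 19488 m.
Between two levels, P₂ = P₁ exp(−Δz/H) with Δz = z₂ − z₁.
Δz = 14800 − 10900 = 3900.0 m; Δz/H = 3900.0/19488 = 0.20012.
P₂ = 845 × exp(−0.20012) = 845 × 0.81863 = 691.74 hPa.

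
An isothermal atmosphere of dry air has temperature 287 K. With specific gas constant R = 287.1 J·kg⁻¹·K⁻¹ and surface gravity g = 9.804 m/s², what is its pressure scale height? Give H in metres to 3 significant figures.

The scale height of an isothermal atmosphere is H = RT/g.
H = 287.1 × 287 / 9.804 = 82398/9.804 = 8404.5 m.

H ≈ 8400 m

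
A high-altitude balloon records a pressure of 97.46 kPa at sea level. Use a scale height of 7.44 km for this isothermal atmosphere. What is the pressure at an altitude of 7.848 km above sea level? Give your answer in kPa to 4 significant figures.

P ≈ 33.94 kPa

Barometric formula: P = P₀ exp(−z/H).
z/H = 7848.0/7440.0 = 1.0548; exp(−1.0548) = 0.34826.
P = 97.46 × 0.34826 = 33.941 kPa.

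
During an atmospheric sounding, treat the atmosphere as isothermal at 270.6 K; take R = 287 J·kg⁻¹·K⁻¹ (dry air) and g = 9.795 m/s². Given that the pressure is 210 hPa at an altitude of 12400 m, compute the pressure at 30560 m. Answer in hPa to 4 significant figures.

Scale height: H = RT/g = 287 × 270.6 / 9.795 = 7928.8 m.
Between two levels, P₂ = P₁ exp(−Δz/H) with Δz = z₂ − z₁.
Δz = 30560 − 12400 = 18160 m; Δz/H = 18160/7928.8 = 2.2904.
P₂ = 210 × exp(−2.2904) = 210 × 0.10123 = 21.258 hPa.

P ≈ 21.26 hPa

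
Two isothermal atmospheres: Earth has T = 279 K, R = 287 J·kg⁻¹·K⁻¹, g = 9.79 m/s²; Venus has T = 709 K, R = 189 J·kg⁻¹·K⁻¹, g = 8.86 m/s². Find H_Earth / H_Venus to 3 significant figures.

H_Earth/H_Venus ≈ 0.541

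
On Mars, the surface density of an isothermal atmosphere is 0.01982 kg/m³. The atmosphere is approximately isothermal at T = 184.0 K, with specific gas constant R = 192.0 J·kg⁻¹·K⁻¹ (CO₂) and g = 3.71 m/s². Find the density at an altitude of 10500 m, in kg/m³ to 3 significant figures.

Scale height: H = RT/g = 192.0 × 184.0 / 3.71 = 9522.4 m.
In an isothermal atmosphere, density decays like pressure: ρ = ρ₀ exp(−z/H).
z/H = 10500/9522.4 = 1.1027; exp(−1.1027) = 0.33197.
ρ = 0.01982 × 0.33197 = 0.0065796 kg/m³.

ρ ≈ 0.00658 kg/m³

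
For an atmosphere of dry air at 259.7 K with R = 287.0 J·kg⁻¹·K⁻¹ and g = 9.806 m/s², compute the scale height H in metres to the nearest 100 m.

H ≈ 7600 m

The scale height of an isothermal atmosphere is H = RT/g.
H = 287.0 × 259.7 / 9.806 = 74534/9.806 = 7600.9 m.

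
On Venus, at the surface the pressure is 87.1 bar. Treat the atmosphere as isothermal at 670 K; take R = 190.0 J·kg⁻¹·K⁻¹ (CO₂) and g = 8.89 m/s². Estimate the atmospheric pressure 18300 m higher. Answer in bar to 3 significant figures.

P ≈ 24.3 bar

Scale height: H = RT/g = 190.0 × 670 / 8.89 = 14319 m.
Barometric formula: P = P₀ exp(−z/H).
z/H = 18300/14319 = 1.2780; exp(−1.2780) = 0.27859.
P = 87.1 × 0.27859 = 24.265 bar.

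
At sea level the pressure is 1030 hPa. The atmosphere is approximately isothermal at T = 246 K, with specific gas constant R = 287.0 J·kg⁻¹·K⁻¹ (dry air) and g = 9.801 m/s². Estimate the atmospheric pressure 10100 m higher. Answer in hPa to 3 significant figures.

Scale height: H = RT/g = 287.0 × 246 / 9.801 = 7203.6 m.
Barometric formula: P = P₀ exp(−z/H).
z/H = 10100/7203.6 = 1.4021; exp(−1.4021) = 0.24608.
P = 1030 × 0.24608 = 253.46 hPa.

P ≈ 253 hPa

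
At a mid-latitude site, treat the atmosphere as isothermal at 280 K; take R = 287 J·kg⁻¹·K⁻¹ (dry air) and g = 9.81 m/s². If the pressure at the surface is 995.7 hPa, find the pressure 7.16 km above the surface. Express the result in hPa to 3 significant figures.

P ≈ 415 hPa

Scale height: H = RT/g = 287 × 280 / 9.81 = 8191.6 m.
Barometric formula: P = P₀ exp(−z/H).
z/H = 7160.0/8191.6 = 0.87407; exp(−0.87407) = 0.41725.
P = 995.7 × 0.41725 = 415.46 hPa.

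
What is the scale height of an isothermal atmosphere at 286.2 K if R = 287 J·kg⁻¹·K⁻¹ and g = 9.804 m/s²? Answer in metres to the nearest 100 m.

H ≈ 8400 m

The scale height of an isothermal atmosphere is H = RT/g.
H = 287 × 286.2 / 9.804 = 82139/9.804 = 8378.1 m.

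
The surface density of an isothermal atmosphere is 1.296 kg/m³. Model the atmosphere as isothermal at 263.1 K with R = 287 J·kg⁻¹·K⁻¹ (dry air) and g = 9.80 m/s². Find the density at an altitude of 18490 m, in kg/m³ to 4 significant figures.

ρ ≈ 0.1176 kg/m³

Scale height: H = RT/g = 287 × 263.1 / 9.80 = 7705.1 m.
In an isothermal atmosphere, density decays like pressure: ρ = ρ₀ exp(−z/H).
z/H = 18490/7705.1 = 2.3997; exp(−2.3997) = 0.090745.
ρ = 1.296 × 0.090745 = 0.11761 kg/m³.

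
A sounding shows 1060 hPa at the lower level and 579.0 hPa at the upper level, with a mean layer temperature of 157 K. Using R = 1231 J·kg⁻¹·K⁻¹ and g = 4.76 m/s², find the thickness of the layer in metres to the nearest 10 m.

Δz ≈ 24550 m

Hypsometric equation: Δz = (R T̄/g) ln(P₁/P₂).
R T̄/g = 1231 × 157 / 4.76 = 40602 m.
ln(1060/579.0) = ln(1.8307) = 0.60470.
Δz = 40602 × 0.60470 = 24552 m.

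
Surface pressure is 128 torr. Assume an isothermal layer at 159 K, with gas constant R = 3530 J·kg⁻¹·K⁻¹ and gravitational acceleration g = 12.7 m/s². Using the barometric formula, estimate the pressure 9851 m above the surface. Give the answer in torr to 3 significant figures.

P ≈ 102 torr

Scale height: H = RT/g = 3530 × 159 / 12.7 = 44194 m.
Barometric formula: P = P₀ exp(−z/H).
z/H = 9851.0/44194 = 0.22290; exp(−0.22290) = 0.80019.
P = 128 × 0.80019 = 102.42 torr.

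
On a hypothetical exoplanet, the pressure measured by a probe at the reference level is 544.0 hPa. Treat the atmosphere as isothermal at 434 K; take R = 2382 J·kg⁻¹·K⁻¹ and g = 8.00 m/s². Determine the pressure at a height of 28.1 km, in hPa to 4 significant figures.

P ≈ 437.7 hPa

Scale height: H = RT/g = 2382 × 434 / 8.00 = 129220 m.
Barometric formula: P = P₀ exp(−z/H).
z/H = 28100/129220 = 0.21746; exp(−0.21746) = 0.80456.
P = 544.0 × 0.80456 = 437.68 hPa.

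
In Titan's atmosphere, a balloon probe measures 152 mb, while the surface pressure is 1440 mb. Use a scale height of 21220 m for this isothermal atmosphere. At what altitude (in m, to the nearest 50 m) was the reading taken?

z ≈ 47700 m

Invert the barometric formula: z = H ln(P₀/P).
P₀/P = 1440/152 = 9.4737; ln(9.4737) = 2.2485.
z = 21220 × 2.2485 = 47713 m.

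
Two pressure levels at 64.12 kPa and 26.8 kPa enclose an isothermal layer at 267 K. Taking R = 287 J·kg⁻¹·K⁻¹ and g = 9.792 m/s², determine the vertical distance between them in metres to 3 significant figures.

Hypsometric equation: Δz = (R T̄/g) ln(P₁/P₂).
R T̄/g = 287 × 267 / 9.792 = 7825.7 m.
ln(64.12/26.8) = ln(2.3925) = 0.87234.
Δz = 7825.7 × 0.87234 = 6826.7 m.

Δz ≈ 6830 m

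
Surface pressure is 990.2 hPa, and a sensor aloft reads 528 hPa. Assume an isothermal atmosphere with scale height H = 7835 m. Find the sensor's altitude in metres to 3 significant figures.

Invert the barometric formula: z = H ln(P₀/P).
P₀/P = 990.2/528 = 1.8754; ln(1.8754) = 0.62882.
z = 7835.0 × 0.62882 = 4926.8 m.

z ≈ 4930 m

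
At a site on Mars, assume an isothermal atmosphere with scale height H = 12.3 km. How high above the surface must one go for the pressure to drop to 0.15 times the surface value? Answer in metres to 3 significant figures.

Set P/P₀ = exp(−z/H) = 0.15, so z = −H ln(0.15).
−ln(0.15) = 1.8971; z = 12300 × 1.8971 = 23334 m.

z ≈ 23300 m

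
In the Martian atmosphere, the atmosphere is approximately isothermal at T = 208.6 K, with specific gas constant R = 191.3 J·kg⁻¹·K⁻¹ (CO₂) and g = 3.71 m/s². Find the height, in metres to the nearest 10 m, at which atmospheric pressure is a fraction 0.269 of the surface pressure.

Scale height: H = RT/g = 191.3 × 208.6 / 3.71 = 10756 m.
Set P/P₀ = exp(−z/H) = 0.269, so z = −H ln(0.269).
−ln(0.269) = 1.3130; z = 10756 × 1.3130 = 14123 m.

z ≈ 14120 m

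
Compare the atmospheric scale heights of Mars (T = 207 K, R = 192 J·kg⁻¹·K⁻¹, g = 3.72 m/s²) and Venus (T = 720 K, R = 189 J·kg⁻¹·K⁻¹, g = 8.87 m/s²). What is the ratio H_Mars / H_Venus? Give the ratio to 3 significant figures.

H_Mars/H_Venus ≈ 0.696

H = RT/g for each body.
H_Mars = 192 × 207 / 3.72 = 10684 m.
H_Venus = 189 × 720 / 8.87 = 15342 m.
H_Mars/H_Venus = 10684/15342 = 0.69639.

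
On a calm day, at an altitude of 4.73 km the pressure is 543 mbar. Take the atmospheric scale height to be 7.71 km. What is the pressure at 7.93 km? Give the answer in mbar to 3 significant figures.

Between two levels, P₂ = P₁ exp(−Δz/H) with Δz = z₂ − z₁.
Δz = 7930.0 − 4730.0 = 3200.0 m; Δz/H = 3200.0/7710.0 = 0.41505.
P₂ = 543 × exp(−0.41505) = 543 × 0.66031 = 358.55 mbar.

P ≈ 359 mbar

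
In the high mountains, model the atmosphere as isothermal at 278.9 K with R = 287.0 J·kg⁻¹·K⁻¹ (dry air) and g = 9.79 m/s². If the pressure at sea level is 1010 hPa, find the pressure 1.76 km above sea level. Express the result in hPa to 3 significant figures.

Scale height: H = RT/g = 287.0 × 278.9 / 9.79 = 8176.1 m.
Barometric formula: P = P₀ exp(−z/H).
z/H = 1760.0/8176.1 = 0.21526; exp(−0.21526) = 0.80633.
P = 1010 × 0.80633 = 814.39 hPa.

P ≈ 814 hPa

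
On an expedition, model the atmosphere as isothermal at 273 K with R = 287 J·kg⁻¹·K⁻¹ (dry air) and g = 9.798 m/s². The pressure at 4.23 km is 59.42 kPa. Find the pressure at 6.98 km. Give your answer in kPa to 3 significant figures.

P ≈ 42.1 kPa

Scale height: H = RT/g = 287 × 273 / 9.798 = 7996.6 m.
Between two levels, P₂ = P₁ exp(−Δz/H) with Δz = z₂ − z₁.
Δz = 6980.0 − 4230.0 = 2750.0 m; Δz/H = 2750.0/7996.6 = 0.34390.
P₂ = 59.42 × exp(−0.34390) = 59.42 × 0.70900 = 42.129 kPa.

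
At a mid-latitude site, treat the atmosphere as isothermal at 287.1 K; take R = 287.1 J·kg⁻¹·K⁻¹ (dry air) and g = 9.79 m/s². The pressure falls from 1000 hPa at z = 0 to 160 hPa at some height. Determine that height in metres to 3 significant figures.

Scale height: H = RT/g = 287.1 × 287.1 / 9.79 = 8419.4 m.
Invert the barometric formula: z = H ln(P₀/P).
P₀/P = 1000/160 = 6.2500; ln(6.2500) = 1.8326.
z = 8419.4 × 1.8326 = 15429 m.

z ≈ 15400 m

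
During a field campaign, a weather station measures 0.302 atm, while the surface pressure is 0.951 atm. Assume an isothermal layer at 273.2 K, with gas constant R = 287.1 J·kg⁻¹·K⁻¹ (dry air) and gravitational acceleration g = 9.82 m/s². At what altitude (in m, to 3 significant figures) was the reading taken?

z ≈ 9160 m

Scale height: H = RT/g = 287.1 × 273.2 / 9.82 = 7987.3 m.
Invert the barometric formula: z = H ln(P₀/P).
P₀/P = 0.951/0.302 = 3.1490; ln(3.1490) = 1.1471.
z = 7987.3 × 1.1471 = 9162.2 m.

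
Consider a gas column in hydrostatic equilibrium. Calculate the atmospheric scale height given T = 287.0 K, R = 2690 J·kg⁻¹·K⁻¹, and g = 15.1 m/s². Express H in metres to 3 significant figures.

H ≈ 51100 m

The scale height of an isothermal atmosphere is H = RT/g.
H = 2690 × 287.0 / 15.1 = 772030/15.1 = 51128 m.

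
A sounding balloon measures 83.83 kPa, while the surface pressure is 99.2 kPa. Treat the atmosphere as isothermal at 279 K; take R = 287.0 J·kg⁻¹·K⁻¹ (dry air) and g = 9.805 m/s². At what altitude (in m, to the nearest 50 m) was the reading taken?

z ≈ 1350 m

Scale height: H = RT/g = 287.0 × 279 / 9.805 = 8166.5 m.
Invert the barometric formula: z = H ln(P₀/P).
P₀/P = 99.2/83.83 = 1.1833; ln(1.1833) = 0.16831.
z = 8166.5 × 0.16831 = 1374.5 m.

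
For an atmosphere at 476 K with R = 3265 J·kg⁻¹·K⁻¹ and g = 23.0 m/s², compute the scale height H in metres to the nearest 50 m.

H ≈ 67550 m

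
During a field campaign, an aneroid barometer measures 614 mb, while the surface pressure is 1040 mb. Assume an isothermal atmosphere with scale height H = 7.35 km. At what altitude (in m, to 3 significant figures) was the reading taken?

z ≈ 3870 m

Invert the barometric formula: z = H ln(P₀/P).
P₀/P = 1040/614 = 1.6938; ln(1.6938) = 0.52697.
z = 7350.0 × 0.52697 = 3873.2 m.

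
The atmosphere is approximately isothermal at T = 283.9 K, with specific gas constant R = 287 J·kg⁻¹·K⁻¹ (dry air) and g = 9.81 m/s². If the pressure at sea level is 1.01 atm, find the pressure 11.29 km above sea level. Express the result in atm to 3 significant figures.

Scale height: H = RT/g = 287 × 283.9 / 9.81 = 8305.7 m.
Barometric formula: P = P₀ exp(−z/H).
z/H = 11290/8305.7 = 1.3593; exp(−1.3593) = 0.25684.
P = 1.01 × 0.25684 = 0.25941 atm.

P ≈ 0.259 atm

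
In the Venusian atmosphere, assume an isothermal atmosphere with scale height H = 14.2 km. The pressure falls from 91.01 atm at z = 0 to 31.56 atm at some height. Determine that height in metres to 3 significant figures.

z ≈ 15000 m

Invert the barometric formula: z = H ln(P₀/P).
P₀/P = 91.01/31.56 = 2.8837; ln(2.8837) = 1.0591.
z = 14200 × 1.0591 = 15039 m.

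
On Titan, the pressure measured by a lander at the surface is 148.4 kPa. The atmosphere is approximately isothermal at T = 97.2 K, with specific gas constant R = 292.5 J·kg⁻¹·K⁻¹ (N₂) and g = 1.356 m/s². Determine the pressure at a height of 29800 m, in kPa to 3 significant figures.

Scale height: H = RT/g = 292.5 × 97.2 / 1.356 = 20967 m.
Barometric formula: P = P₀ exp(−z/H).
z/H = 29800/20967 = 1.4213; exp(−1.4213) = 0.24140.
P = 148.4 × 0.24140 = 35.824 kPa.

P ≈ 35.8 kPa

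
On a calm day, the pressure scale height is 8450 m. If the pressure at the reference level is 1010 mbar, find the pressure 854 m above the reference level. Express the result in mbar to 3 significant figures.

P ≈ 913 mbar

Barometric formula: P = P₀ exp(−z/H).
z/H = 854.00/8450.0 = 0.10107; exp(−0.10107) = 0.90387.
P = 1010 × 0.90387 = 912.91 mbar.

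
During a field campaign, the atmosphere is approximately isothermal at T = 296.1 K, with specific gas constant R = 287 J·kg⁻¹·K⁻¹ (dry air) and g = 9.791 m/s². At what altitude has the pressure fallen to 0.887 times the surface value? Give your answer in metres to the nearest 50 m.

z ≈ 1050 m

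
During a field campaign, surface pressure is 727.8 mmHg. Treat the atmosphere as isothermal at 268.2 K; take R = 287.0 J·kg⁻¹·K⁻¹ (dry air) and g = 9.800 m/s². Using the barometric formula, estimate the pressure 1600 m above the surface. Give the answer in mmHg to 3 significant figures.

P ≈ 594 mmHg

Scale height: H = RT/g = 287.0 × 268.2 / 9.800 = 7854.4 m.
Barometric formula: P = P₀ exp(−z/H).
z/H = 1600.0/7854.4 = 0.20371; exp(−0.20371) = 0.81570.
P = 727.8 × 0.81570 = 593.67 mmHg.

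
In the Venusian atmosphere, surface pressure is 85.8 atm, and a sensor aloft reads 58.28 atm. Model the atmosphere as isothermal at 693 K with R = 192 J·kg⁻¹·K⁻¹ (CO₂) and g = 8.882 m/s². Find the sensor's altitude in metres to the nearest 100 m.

Scale height: H = RT/g = 192 × 693 / 8.882 = 14980 m.
Invert the barometric formula: z = H ln(P₀/P).
P₀/P = 85.8/58.28 = 1.4722; ln(1.4722) = 0.38676.
z = 14980 × 0.38676 = 5793.7 m.

z ≈ 5800 m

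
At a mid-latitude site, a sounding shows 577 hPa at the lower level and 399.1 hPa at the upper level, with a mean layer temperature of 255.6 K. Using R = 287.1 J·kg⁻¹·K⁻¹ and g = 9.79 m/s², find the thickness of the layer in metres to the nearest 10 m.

Hypsometric equation: Δz = (R T̄/g) ln(P₁/P₂).
R T̄/g = 287.1 × 255.6 / 9.79 = 7495.7 m.
ln(577/399.1) = ln(1.4458) = 0.36866.
Δz = 7495.7 × 0.36866 = 2763.4 m.

Δz ≈ 2760 m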